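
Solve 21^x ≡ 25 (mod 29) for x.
24

Baby-step giant-step with step n = ⌈√29⌉ = 6.
Baby steps 21^j mod 29 (j:value) for j=0..5: 0:1, 1:21, 2:6, 3:10, 4:7, 5:2.
Giant-step multiplier: 21^(-6) ≡ 21^(28-6) = 21^22 ≡ 9 (mod 29).
Giant steps γ_i = 25·9^i mod 29: γ_0=25, γ_1=22, γ_2=24, γ_3=13, γ_4=1 (in table at j=0).
x = i·n + j = 4·6 + 0 = 24.
Check: 21^24 ≡ 25 (mod 29).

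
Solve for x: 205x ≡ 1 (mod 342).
337

gcd(205, 342) = 1, so the inverse exists.
Extended Euclidean algorithm on (342, 205):
342 = 1 × 205 + 137  ⟹  137 = (1)·342 + (-1)·205
205 = 1 × 137 + 68  ⟹  68 = (-1)·342 + (2)·205
137 = 2 × 68 + 1  ⟹  1 = (3)·342 + (-5)·205
So (-5)·205 ≡ 1 (mod 342), i.e. 205^(-1) ≡ -5 ≡ 337 (mod 342).
Check: 205 × 337 = 69085 ≡ 1 (mod 342)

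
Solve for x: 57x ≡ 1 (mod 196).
141

gcd(57, 196) = 1, so the inverse exists.
Extended Euclidean algorithm on (196, 57):
196 = 3 × 57 + 25  ⟹  25 = (1)·196 + (-3)·57
57 = 2 × 25 + 7  ⟹  7 = (-2)·196 + (7)·57
25 = 3 × 7 + 4  ⟹  4 = (7)·196 + (-24)·57
7 = 1 × 4 + 3  ⟹  3 = (-9)·196 + (31)·57
4 = 1 × 3 + 1  ⟹  1 = (16)·196 + (-55)·57
So (-55)·57 ≡ 1 (mod 196), i.e. 57^(-1) ≡ -55 ≡ 141 (mod 196).
Check: 57 × 141 = 8037 ≡ 1 (mod 196)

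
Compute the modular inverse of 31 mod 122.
63

gcd(31, 122) = 1, so the inverse exists.
Extended Euclidean algorithm on (122, 31):
122 = 3 × 31 + 29  ⟹  29 = (1)·122 + (-3)·31
31 = 1 × 29 + 2  ⟹  2 = (-1)·122 + (4)·31
29 = 14 × 2 + 1  ⟹  1 = (15)·122 + (-59)·31
So (-59)·31 ≡ 1 (mod 122), i.e. 31^(-1) ≡ -59 ≡ 63 (mod 122).
Check: 31 × 63 = 1953 ≡ 1 (mod 122)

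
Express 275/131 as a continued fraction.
[2; 10, 13]

Euclidean algorithm steps:
275 = 2 × 131 + 13
131 = 10 × 13 + 1
13 = 13 × 1 + 0
Continued fraction: [2; 10, 13]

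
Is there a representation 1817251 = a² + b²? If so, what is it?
Not possible

Factorization: 1817251 = 31^3 × 61
By Fermat: n is sum of two squares iff every prime p ≡ 3 (mod 4) appears to even power.
Prime(s) ≡ 3 (mod 4) with odd exponent: [(31, 3)]
Therefore 1817251 cannot be expressed as a² + b².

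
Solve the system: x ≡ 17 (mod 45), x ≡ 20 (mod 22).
152

Using Chinese Remainder Theorem:
M = 45 × 22 = 990
M1 = 22, M2 = 45
y1 = 22^(-1) mod 45 = 43
y2 = 45^(-1) mod 22 = 1
x = (17×22×43 + 20×45×1) mod 990 = 152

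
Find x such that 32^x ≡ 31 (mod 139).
94

Baby-step giant-step with step n = ⌈√139⌉ = 12.
Baby steps 32^j mod 139 (j:value) for j=0..11: 0:1, 1:32, 2:51, 3:103, 4:99, 5:110, 6:45, 7:50, 8:71, 9:48, 10:7, 11:85.
Giant-step multiplier: 32^(-12) ≡ 32^(138-12) = 32^126 ≡ 44 (mod 139).
Giant steps γ_i = 31·44^i mod 139: γ_0=31, γ_1=113, γ_2=107, γ_3=121, γ_4=42, γ_5=41, γ_6=136, γ_7=7 (in table at j=10).
x = i·n + j = 7·12 + 10 = 94.
Check: 32^94 ≡ 31 (mod 139).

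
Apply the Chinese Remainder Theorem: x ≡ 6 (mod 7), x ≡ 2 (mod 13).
41

Using Chinese Remainder Theorem:
M = 7 × 13 = 91
M1 = 13, M2 = 7
y1 = 13^(-1) mod 7 = 6
y2 = 7^(-1) mod 13 = 2
x = (6×13×6 + 2×7×2) mod 91 = 41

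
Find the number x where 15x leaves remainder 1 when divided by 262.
35

gcd(15, 262) = 1, so the inverse exists.
Extended Euclidean algorithm on (262, 15):
262 = 17 × 15 + 7  ⟹  7 = (1)·262 + (-17)·15
15 = 2 × 7 + 1  ⟹  1 = (-2)·262 + (35)·15
So (35)·15 ≡ 1 (mod 262), i.e. 15^(-1) ≡ 35 (mod 262).
Check: 15 × 35 = 525 ≡ 1 (mod 262)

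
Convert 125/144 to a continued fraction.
[0; 1, 6, 1, 1, 2, 1, 2]

Euclidean algorithm steps:
125 = 0 × 144 + 125
144 = 1 × 125 + 19
125 = 6 × 19 + 11
19 = 1 × 11 + 8
11 = 1 × 8 + 3
8 = 2 × 3 + 2
3 = 1 × 2 + 1
2 = 2 × 1 + 0
Continued fraction: [0; 1, 6, 1, 1, 2, 1, 2]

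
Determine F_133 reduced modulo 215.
128

Matrix identity: Q^n = [[F_(n+1), F_n], [F_n, F_(n-1)]] with Q = [[1,1],[1,0]].
n = 133 = 10000101₂. Square-and-multiply, entries mod 215:
Q^1 = [[1,1],[1,0]]
Q^2 = (Q^1)² = [[2,1],[1,1]]
Q^4 = (Q^2)² = [[5,3],[3,2]]
Q^8 = (Q^4)² = [[34,21],[21,13]]
Q^16 = (Q^8)² = [[92,127],[127,180]]
Q^33 = (Q^16)²·Q = [[12,83],[83,144]]
Q^66 = (Q^33)² = [[153,48],[48,105]]
Q^133 = (Q^66)²·Q = [[42,128],[128,129]]
F_133 mod 215 = Q^133[0][1] = 128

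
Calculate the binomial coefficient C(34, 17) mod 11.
0

Using Lucas' theorem:
Write n=34 and k=17 in base 11:
n in base 11: [3, 1]
k in base 11: [1, 6]
C(34,17) mod 11 = ∏ C(n_i, k_i) mod 11
Digit binomials (mod 11): C(3,1) = 3; C(1,6) = 0 (k_i > n_i)
Product: 3 × 0 = 0 ≡ 0 (mod 11)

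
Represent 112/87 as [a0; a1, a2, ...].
[1; 3, 2, 12]

Euclidean algorithm steps:
112 = 1 × 87 + 25
87 = 3 × 25 + 12
25 = 2 × 12 + 1
12 = 12 × 1 + 0
Continued fraction: [1; 3, 2, 12]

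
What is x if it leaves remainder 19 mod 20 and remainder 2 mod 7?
79

Using Chinese Remainder Theorem:
M = 20 × 7 = 140
M1 = 7, M2 = 20
y1 = 7^(-1) mod 20 = 3
y2 = 20^(-1) mod 7 = 6
x = (19×7×3 + 2×20×6) mod 140 = 79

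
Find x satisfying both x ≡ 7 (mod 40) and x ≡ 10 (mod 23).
447

Using Chinese Remainder Theorem:
M = 40 × 23 = 920
M1 = 23, M2 = 40
y1 = 23^(-1) mod 40 = 7
y2 = 40^(-1) mod 23 = 19
x = (7×23×7 + 10×40×19) mod 920 = 447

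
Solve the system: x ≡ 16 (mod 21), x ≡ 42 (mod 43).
730

Using Chinese Remainder Theorem:
M = 21 × 43 = 903
M1 = 43, M2 = 21
y1 = 43^(-1) mod 21 = 1
y2 = 21^(-1) mod 43 = 41
x = (16×43×1 + 42×21×41) mod 903 = 730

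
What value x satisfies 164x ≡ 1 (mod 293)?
134

gcd(164, 293) = 1, so the inverse exists.
Extended Euclidean algorithm on (293, 164):
293 = 1 × 164 + 129  ⟹  129 = (1)·293 + (-1)·164
164 = 1 × 129 + 35  ⟹  35 = (-1)·293 + (2)·164
129 = 3 × 35 + 24  ⟹  24 = (4)·293 + (-7)·164
35 = 1 × 24 + 11  ⟹  11 = (-5)·293 + (9)·164
24 = 2 × 11 + 2  ⟹  2 = (14)·293 + (-25)·164
11 = 5 × 2 + 1  ⟹  1 = (-75)·293 + (134)·164
So (134)·164 ≡ 1 (mod 293), i.e. 164^(-1) ≡ 134 (mod 293).
Check: 164 × 134 = 21976 ≡ 1 (mod 293)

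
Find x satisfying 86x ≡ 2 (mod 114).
x ≡ 4 (mod 57)

gcd(86, 114) = 2, which divides 2, so solutions exist.
Divide through by 2: 43x ≡ 1 (mod 57).
Find 43^(-1) mod 57 by the extended Euclidean algorithm:
57 = 1 × 43 + 14  ⟹  14 = (1)·57 + (-1)·43
43 = 3 × 14 + 1  ⟹  1 = (-3)·57 + (4)·43
So (4)·43 ≡ 1 (mod 57), i.e. 43^(-1) ≡ 4 (mod 57).
x ≡ 4 × 1 = 4 ≡ 4 (mod 57).
Check: 86 × 4 = 344 ≡ 2 (mod 114).
x ≡ 4 (mod 57), giving 2 solutions mod 114.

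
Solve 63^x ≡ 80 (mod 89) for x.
26

Baby-step giant-step with step n = ⌈√89⌉ = 10.
Baby steps 63^j mod 89 (j:value) for j=0..9: 0:1, 1:63, 2:53, 3:46, 4:50, 5:35, 6:69, 7:75, 8:8, 9:59.
Giant-step multiplier: 63^(-10) ≡ 63^(88-10) = 63^78 ≡ 72 (mod 89).
Giant steps γ_i = 80·72^i mod 89: γ_0=80, γ_1=64, γ_2=69 (in table at j=6).
x = i·n + j = 2·10 + 6 = 26.
Check: 63^26 ≡ 80 (mod 89).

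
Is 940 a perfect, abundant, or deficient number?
abundant

Proper divisors of 940: sum = 1 + 2 + 4 + 5 + 10 + 20 + 47 + 94 + 188 + 235 + 470 = 1076
Since 1076 > 940, 940 is abundant.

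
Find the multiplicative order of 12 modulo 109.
54

109 is prime, so ord(12) divides φ(109) = 108.
Divisors of 108: 1, 2, 3, 4, 6, 9, 12, 18, 27, 36, 54, 108.
Repeated squaring: 12^1 ≡ 12, 12^2 ≡ 35, 12^4 ≡ 26, 12^8 ≡ 22, 12^16 ≡ 48, 12^32 ≡ 15, 12^64 ≡ 7 (mod 109).
Test 12^d mod 109 for each divisor d in increasing order:
12^1 ≡ 12
12^2 ≡ 35
12^3 = 12^2·12^1 ≡ 93
12^4 ≡ 26
12^6 = 12^4·12^2 ≡ 38
12^9 = 12^8·12^1 ≡ 46
12^12 = 12^8·12^4 ≡ 27
12^18 = 12^16·12^2 ≡ 45
12^27 = 12^16·12^8·12^2·12^1 ≡ 108
12^36 = 12^32·12^4 ≡ 63
12^54 = 12^32·12^16·12^4·12^2 ≡ 1  ← first divisor giving 1
The order is 54.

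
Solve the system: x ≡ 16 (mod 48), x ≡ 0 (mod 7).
112

Using Chinese Remainder Theorem:
M = 48 × 7 = 336
M1 = 7, M2 = 48
y1 = 7^(-1) mod 48 = 7
y2 = 48^(-1) mod 7 = 6
x = (16×7×7 + 0×48×6) mod 336 = 112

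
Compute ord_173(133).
43

173 is prime, so ord(133) divides φ(173) = 172.
Divisors of 172: 1, 2, 4, 43, 86, 172.
Repeated squaring: 133^1 ≡ 133, 133^2 ≡ 43, 133^4 ≡ 119, 133^8 ≡ 148, 133^16 ≡ 106, 133^32 ≡ 164, 133^64 ≡ 81, 133^128 ≡ 160 (mod 173).
Test 133^d mod 173 for each divisor d in increasing order:
133^1 ≡ 133
133^2 ≡ 43
133^4 ≡ 119
133^43 = 133^32·133^8·133^2·133^1 ≡ 1  ← first divisor giving 1
The order is 43.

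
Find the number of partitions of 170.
274768617130

p(n) counts ways to write n as a sum of positive integers (order ignored).
Euler's pentagonal recurrence: p(k) = p(k-1) + p(k-2) - p(k-5) - p(k-7) + p(k-12) + p(k-15) - ... (offsets j(3j∓1)/2, signs ++--, p(0)=1, p(<0)=0).
DP table for k = 0..169: p(0)=1, p(1)=1, p(2)=2, p(3)=3, p(4)=5, p(5)=7, p(6)=11, p(7)=15, p(8)=22, p(9)=30, p(10)=42, p(11)=56, p(12)=77, p(13)=101, p(14)=135, p(15)=176, p(16)=231, p(17)=297, p(18)=385, p(19)=490, p(20)=627, p(21)=792, p(22)=1002, p(23)=1255, p(24)=1575, p(25)=1958, p(26)=2436, p(27)=3010, p(28)=3718, p(29)=4565, p(30)=5604, p(31)=6842, p(32)=8349, p(33)=10143, p(34)=12310, p(35)=14883, p(36)=17977, p(37)=21637, p(38)=26015, p(39)=31185, p(40)=37338, p(41)=44583, p(42)=53174, p(43)=63261, p(44)=75175, p(45)=89134, p(46)=105558, p(47)=124754, p(48)=147273, p(49)=173525, p(50)=204226, p(51)=239943, p(52)=281589, p(53)=329931, p(54)=386155, p(55)=451276, p(56)=526823, p(57)=614154, p(58)=715220, p(59)=831820, p(60)=966467, p(61)=1121505, p(62)=1300156, p(63)=1505499, p(64)=1741630, p(65)=2012558, p(66)=2323520, p(67)=2679689, p(68)=3087735, p(69)=3554345, p(70)=4087968, p(71)=4697205, p(72)=5392783, p(73)=6185689, p(74)=7089500, p(75)=8118264, p(76)=9289091, p(77)=10619863, p(78)=12132164, p(79)=13848650, p(80)=15796476, p(81)=18004327, p(82)=20506255, p(83)=23338469, p(84)=26543660, p(85)=30167357, p(86)=34262962, p(87)=38887673, p(88)=44108109, p(89)=49995925, p(90)=56634173, p(91)=64112359, p(92)=72533807, p(93)=82010177, p(94)=92669720, p(95)=104651419, p(96)=118114304, p(97)=133230930, p(98)=150198136, p(99)=169229875, p(100)=190569292, p(101)=214481126, p(102)=241265379, p(103)=271248950, p(104)=304801365, p(105)=342325709, p(106)=384276336, p(107)=431149389, p(108)=483502844, p(109)=541946240, p(110)=607163746, p(111)=679903203, p(112)=761002156, p(113)=851376628, p(114)=952050665, p(115)=1064144451, p(116)=1188908248, p(117)=1327710076, p(118)=1482074143, p(119)=1653668665, p(120)=1844349560, p(121)=2056148051, p(122)=2291320912, p(123)=2552338241, p(124)=2841940500, p(125)=3163127352, p(126)=3519222692, p(127)=3913864295, p(128)=4351078600, p(129)=4835271870, p(130)=5371315400, p(131)=5964539504, p(132)=6620830889, p(133)=7346629512, p(134)=8149040695, p(135)=9035836076, p(136)=10015581680, p(137)=11097645016, p(138)=12292341831, p(139)=13610949895, p(140)=15065878135, p(141)=16670689208, p(142)=18440293320, p(143)=20390982757, p(144)=22540654445, p(145)=24908858009, p(146)=27517052599, p(147)=30388671978, p(148)=33549419497, p(149)=37027355200, p(150)=40853235313, p(151)=45060624582, p(152)=49686288421, p(153)=54770336324, p(154)=60356673280, p(155)=66493182097, p(156)=73232243759, p(157)=80630964769, p(158)=88751778802, p(159)=97662728555, p(160)=107438159466, p(161)=118159068427, p(162)=129913904637, p(163)=142798995930, p(164)=156919475295, p(165)=172389800255, p(166)=189334822579, p(167)=207890420102, p(168)=228204732751, p(169)=250438925115.
Final step: p(170) = p(169) + p(168) - p(165) - p(163) + p(158) + p(155) - p(148) - p(144) + p(135) + p(130) - p(119) - p(113) + p(100) + p(93) - p(78) - p(70) + p(53) + p(44) - p(25) - p(15)
= 250438925115 + 228204732751 - 172389800255 - 142798995930 + 88751778802 + 66493182097 - 33549419497 - 22540654445 + 9035836076 + 5371315400 - 1653668665 - 851376628 + 190569292 + 82010177 - 12132164 - 4087968 + 329931 + 75175 - 1958 - 176
= 274768617130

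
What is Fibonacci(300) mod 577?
405

Matrix identity: Q^n = [[F_(n+1), F_n], [F_n, F_(n-1)]] with Q = [[1,1],[1,0]].
n = 300 = 100101100₂. Square-and-multiply, entries mod 577:
Q^1 = [[1,1],[1,0]]
Q^2 = (Q^1)² = [[2,1],[1,1]]
Q^4 = (Q^2)² = [[5,3],[3,2]]
Q^9 = (Q^4)²·Q = [[55,34],[34,21]]
Q^18 = (Q^9)² = [[142,276],[276,443]]
Q^37 = (Q^18)²·Q = [[458,558],[558,477]]
Q^75 = (Q^37)²·Q = [[219,97],[97,122]]
Q^150 = (Q^75)² = [[247,188],[188,59]]
Q^300 = (Q^150)² = [[571,405],[405,166]]
F_300 mod 577 = Q^300[0][1] = 405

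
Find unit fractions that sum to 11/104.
1/10 + 1/174 + 1/45240

Greedy algorithm:
11/104: ceiling(104/11) = 10, use 1/10
3/520: ceiling(520/3) = 174, use 1/174
1/45240: ceiling(45240/1) = 45240, use 1/45240
Result: 11/104 = 1/10 + 1/174 + 1/45240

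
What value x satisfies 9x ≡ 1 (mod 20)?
9

gcd(9, 20) = 1, so the inverse exists.
Extended Euclidean algorithm on (20, 9):
20 = 2 × 9 + 2  ⟹  2 = (1)·20 + (-2)·9
9 = 4 × 2 + 1  ⟹  1 = (-4)·20 + (9)·9
So (9)·9 ≡ 1 (mod 20), i.e. 9^(-1) ≡ 9 (mod 20).
Check: 9 × 9 = 81 ≡ 1 (mod 20)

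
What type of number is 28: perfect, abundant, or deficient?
perfect

Proper divisors of 28: sum = 1 + 2 + 4 + 7 + 14 = 28
Since 28 = 28, 28 is perfect.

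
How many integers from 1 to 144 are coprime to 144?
48

144 = 2^4 × 3^2
φ(n) = n × ∏(1 - 1/p) for each prime p dividing n
φ(144) = 144 × (1 - 1/2) × (1 - 1/3) = 48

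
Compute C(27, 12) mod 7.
4

Using Lucas' theorem:
Write n=27 and k=12 in base 7:
n in base 7: [3, 6]
k in base 7: [1, 5]
C(27,12) mod 7 = ∏ C(n_i, k_i) mod 7
Digit binomials (mod 7): C(3,1) = 3; C(6,5) = 6
Product: 3 × 6 = 18 ≡ 4 (mod 7)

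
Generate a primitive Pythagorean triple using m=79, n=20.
(5841, 3160, 6641)

Euclid's formula: a = m² - n², b = 2mn, c = m² + n²
m = 79, n = 20
a = 79² - 20² = 6241 - 400 = 5841
b = 2 × 79 × 20 = 3160
c = 79² + 20² = 6241 + 400 = 6641
Verification: 5841² + 3160² = 34117281 + 9985600 = 44102881 = 6641² ✓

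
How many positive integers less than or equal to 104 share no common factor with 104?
48

104 = 2^3 × 13
φ(n) = n × ∏(1 - 1/p) for each prime p dividing n
φ(104) = 104 × (1 - 1/2) × (1 - 1/13) = 48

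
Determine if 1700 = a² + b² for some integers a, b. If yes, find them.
10² + 40² (a=10, b=40)

Factorization: 1700 = 2^2 × 5^2 × 17
By Fermat: n is sum of two squares iff every prime p ≡ 3 (mod 4) appears to even power.
All primes ≡ 3 (mod 4) appear to even power.
Search a = 0, 1, 2, … for 1700 - a² a perfect square: first hit at a = 10: 1700 - 100 = 1600 = 40².
1700 = 10² + 40² = 100 + 1600 ✓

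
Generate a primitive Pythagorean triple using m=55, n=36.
(1729, 3960, 4321)

Euclid's formula: a = m² - n², b = 2mn, c = m² + n²
m = 55, n = 36
a = 55² - 36² = 3025 - 1296 = 1729
b = 2 × 55 × 36 = 3960
c = 55² + 36² = 3025 + 1296 = 4321
Verification: 1729² + 3960² = 2989441 + 15681600 = 18671041 = 4321² ✓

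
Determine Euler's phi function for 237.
156

237 = 3 × 79
φ(n) = n × ∏(1 - 1/p) for each prime p dividing n
φ(237) = 237 × (1 - 1/3) × (1 - 1/79) = 156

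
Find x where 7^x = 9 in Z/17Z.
6

Baby-step giant-step with step n = ⌈√17⌉ = 5.
Baby steps 7^j mod 17 (j:value) for j=0..4: 0:1, 1:7, 2:15, 3:3, 4:4.
Giant-step multiplier: 7^(-5) ≡ 7^(16-5) = 7^11 ≡ 14 (mod 17).
Giant steps γ_i = 9·14^i mod 17: γ_0=9, γ_1=7 (in table at j=1).
x = i·n + j = 1·5 + 1 = 6.
Check: 7^6 ≡ 9 (mod 17).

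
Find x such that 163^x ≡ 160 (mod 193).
141

Baby-step giant-step with step n = ⌈√193⌉ = 14.
Baby steps 163^j mod 193 (j:value) for j=0..13: 0:1, 1:163, 2:128, 3:20, 4:172, 5:51, 6:14, 7:159, 8:55, 9:87, 10:92, 11:135, 12:3, 13:103.
Giant-step multiplier: 163^(-14) ≡ 163^(192-14) = 163^178 ≡ 96 (mod 193).
Giant steps γ_i = 160·96^i mod 193: γ_0=160, γ_1=113, γ_2=40, γ_3=173, γ_4=10, γ_5=188, γ_6=99, γ_7=47, γ_8=73, γ_9=60, γ_10=163 (in table at j=1).
x = i·n + j = 10·14 + 1 = 141.
Check: 163^141 ≡ 160 (mod 193).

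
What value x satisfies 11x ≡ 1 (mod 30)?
11

gcd(11, 30) = 1, so the inverse exists.
Extended Euclidean algorithm on (30, 11):
30 = 2 × 11 + 8  ⟹  8 = (1)·30 + (-2)·11
11 = 1 × 8 + 3  ⟹  3 = (-1)·30 + (3)·11
8 = 2 × 3 + 2  ⟹  2 = (3)·30 + (-8)·11
3 = 1 × 2 + 1  ⟹  1 = (-4)·30 + (11)·11
So (11)·11 ≡ 1 (mod 30), i.e. 11^(-1) ≡ 11 (mod 30).
Check: 11 × 11 = 121 ≡ 1 (mod 30)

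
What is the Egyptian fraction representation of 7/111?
1/16 + 1/1776

Greedy algorithm:
7/111: ceiling(111/7) = 16, use 1/16
1/1776: ceiling(1776/1) = 1776, use 1/1776
Result: 7/111 = 1/16 + 1/1776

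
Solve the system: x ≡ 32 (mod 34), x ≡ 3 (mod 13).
406

Using Chinese Remainder Theorem:
M = 34 × 13 = 442
M1 = 13, M2 = 34
y1 = 13^(-1) mod 34 = 21
y2 = 34^(-1) mod 13 = 5
x = (32×13×21 + 3×34×5) mod 442 = 406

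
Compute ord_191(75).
95

191 is prime, so ord(75) divides φ(191) = 190.
Divisors of 190: 1, 2, 5, 10, 19, 38, 95, 190.
Repeated squaring: 75^1 ≡ 75, 75^2 ≡ 86, 75^4 ≡ 138, 75^8 ≡ 135, 75^16 ≡ 80, 75^32 ≡ 97, 75^64 ≡ 50, 75^128 ≡ 17 (mod 191).
Test 75^d mod 191 for each divisor d in increasing order:
75^1 ≡ 75
75^2 ≡ 86
75^5 = 75^4·75^1 ≡ 36
75^10 = 75^8·75^2 ≡ 150
75^19 = 75^16·75^2·75^1 ≡ 109
75^38 = 75^32·75^4·75^2 ≡ 39
75^95 = 75^64·75^16·75^8·75^4·75^2·75^1 ≡ 1  ← first divisor giving 1
The order is 95.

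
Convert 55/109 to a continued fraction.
[0; 1, 1, 54]

Euclidean algorithm steps:
55 = 0 × 109 + 55
109 = 1 × 55 + 54
55 = 1 × 54 + 1
54 = 54 × 1 + 0
Continued fraction: [0; 1, 1, 54]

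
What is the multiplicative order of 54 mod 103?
102

103 is prime, so ord(54) divides φ(103) = 102.
Divisors of 102: 1, 2, 3, 6, 17, 34, 51, 102.
Repeated squaring: 54^1 ≡ 54, 54^2 ≡ 32, 54^4 ≡ 97, 54^8 ≡ 36, 54^16 ≡ 60, 54^32 ≡ 98, 54^64 ≡ 25 (mod 103).
Test 54^d mod 103 for each divisor d in increasing order:
54^1 ≡ 54
54^2 ≡ 32
54^3 = 54^2·54^1 ≡ 80
54^6 = 54^4·54^2 ≡ 14
54^17 = 54^16·54^1 ≡ 47
54^34 = 54^32·54^2 ≡ 46
54^51 = 54^32·54^16·54^2·54^1 ≡ 102
54^102 = 54^64·54^32·54^4·54^2 ≡ 1  ← first divisor giving 1
The order is 102.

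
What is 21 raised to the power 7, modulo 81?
0

Repeated squaring. Binary of 7 = 111.
21^1 ≡ 21 (mod 81); 21^2 ≡ 36 (mod 81); 21^4 ≡ 0 (mod 81)
21^7 = 21^1 × 21^2 × 21^4 ≡ 0 (mod 81)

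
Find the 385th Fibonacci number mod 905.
815

Matrix identity: Q^n = [[F_(n+1), F_n], [F_n, F_(n-1)]] with Q = [[1,1],[1,0]].
n = 385 = 110000001₂. Square-and-multiply, entries mod 905:
Q^1 = [[1,1],[1,0]]
Q^3 = (Q^1)²·Q = [[3,2],[2,1]]
Q^6 = (Q^3)² = [[13,8],[8,5]]
Q^12 = (Q^6)² = [[233,144],[144,89]]
Q^24 = (Q^12)² = [[815,213],[213,602]]
Q^48 = (Q^24)² = [[74,456],[456,523]]
Q^96 = (Q^48)² = [[737,732],[732,5]]
Q^192 = (Q^96)² = [[233,144],[144,89]]
Q^385 = (Q^192)²·Q = [[123,815],[815,213]]
F_385 mod 905 = Q^385[0][1] = 815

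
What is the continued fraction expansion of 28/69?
[0; 2, 2, 6, 2]

Euclidean algorithm steps:
28 = 0 × 69 + 28
69 = 2 × 28 + 13
28 = 2 × 13 + 2
13 = 6 × 2 + 1
2 = 2 × 1 + 0
Continued fraction: [0; 2, 2, 6, 2]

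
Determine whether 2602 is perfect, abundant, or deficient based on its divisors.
deficient

Proper divisors of 2602: sum = 1 + 2 + 1301 = 1304
Since 1304 < 2602, 2602 is deficient.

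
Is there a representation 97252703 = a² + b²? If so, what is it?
Not possible

Factorization: 97252703 = 89 × 103^3
By Fermat: n is sum of two squares iff every prime p ≡ 3 (mod 4) appears to even power.
Prime(s) ≡ 3 (mod 4) with odd exponent: [(103, 3)]
Therefore 97252703 cannot be expressed as a² + b².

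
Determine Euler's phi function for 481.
432

481 = 13 × 37
φ(n) = n × ∏(1 - 1/p) for each prime p dividing n
φ(481) = 481 × (1 - 1/13) × (1 - 1/37) = 432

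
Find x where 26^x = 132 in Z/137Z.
109

Baby-step giant-step with step n = ⌈√137⌉ = 12.
Baby steps 26^j mod 137 (j:value) for j=0..11: 0:1, 1:26, 2:128, 3:40, 4:81, 5:51, 6:93, 7:89, 8:122, 9:21, 10:135, 11:85.
Giant-step multiplier: 26^(-12) ≡ 26^(136-12) = 26^124 ≡ 99 (mod 137).
Giant steps γ_i = 132·99^i mod 137: γ_0=132, γ_1=53, γ_2=41, γ_3=86, γ_4=20, γ_5=62, γ_6=110, γ_7=67, γ_8=57, γ_9=26 (in table at j=1).
x = i·n + j = 9·12 + 1 = 109.
Check: 26^109 ≡ 132 (mod 137).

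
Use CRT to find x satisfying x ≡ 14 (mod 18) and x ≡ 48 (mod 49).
734

Using Chinese Remainder Theorem:
M = 18 × 49 = 882
M1 = 49, M2 = 18
y1 = 49^(-1) mod 18 = 7
y2 = 18^(-1) mod 49 = 30
x = (14×49×7 + 48×18×30) mod 882 = 734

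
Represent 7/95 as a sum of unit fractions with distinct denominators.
1/14 + 1/444 + 1/295260

Greedy algorithm:
7/95: ceiling(95/7) = 14, use 1/14
3/1330: ceiling(1330/3) = 444, use 1/444
1/295260: ceiling(295260/1) = 295260, use 1/295260
Result: 7/95 = 1/14 + 1/444 + 1/295260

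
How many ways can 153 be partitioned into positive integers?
54770336324

p(n) counts ways to write n as a sum of positive integers (order ignored).
Euler's pentagonal recurrence: p(k) = p(k-1) + p(k-2) - p(k-5) - p(k-7) + p(k-12) + p(k-15) - ... (offsets j(3j∓1)/2, signs ++--, p(0)=1, p(<0)=0).
DP table for k = 0..152: p(0)=1, p(1)=1, p(2)=2, p(3)=3, p(4)=5, p(5)=7, p(6)=11, p(7)=15, p(8)=22, p(9)=30, p(10)=42, p(11)=56, p(12)=77, p(13)=101, p(14)=135, p(15)=176, p(16)=231, p(17)=297, p(18)=385, p(19)=490, p(20)=627, p(21)=792, p(22)=1002, p(23)=1255, p(24)=1575, p(25)=1958, p(26)=2436, p(27)=3010, p(28)=3718, p(29)=4565, p(30)=5604, p(31)=6842, p(32)=8349, p(33)=10143, p(34)=12310, p(35)=14883, p(36)=17977, p(37)=21637, p(38)=26015, p(39)=31185, p(40)=37338, p(41)=44583, p(42)=53174, p(43)=63261, p(44)=75175, p(45)=89134, p(46)=105558, p(47)=124754, p(48)=147273, p(49)=173525, p(50)=204226, p(51)=239943, p(52)=281589, p(53)=329931, p(54)=386155, p(55)=451276, p(56)=526823, p(57)=614154, p(58)=715220, p(59)=831820, p(60)=966467, p(61)=1121505, p(62)=1300156, p(63)=1505499, p(64)=1741630, p(65)=2012558, p(66)=2323520, p(67)=2679689, p(68)=3087735, p(69)=3554345, p(70)=4087968, p(71)=4697205, p(72)=5392783, p(73)=6185689, p(74)=7089500, p(75)=8118264, p(76)=9289091, p(77)=10619863, p(78)=12132164, p(79)=13848650, p(80)=15796476, p(81)=18004327, p(82)=20506255, p(83)=23338469, p(84)=26543660, p(85)=30167357, p(86)=34262962, p(87)=38887673, p(88)=44108109, p(89)=49995925, p(90)=56634173, p(91)=64112359, p(92)=72533807, p(93)=82010177, p(94)=92669720, p(95)=104651419, p(96)=118114304, p(97)=133230930, p(98)=150198136, p(99)=169229875, p(100)=190569292, p(101)=214481126, p(102)=241265379, p(103)=271248950, p(104)=304801365, p(105)=342325709, p(106)=384276336, p(107)=431149389, p(108)=483502844, p(109)=541946240, p(110)=607163746, p(111)=679903203, p(112)=761002156, p(113)=851376628, p(114)=952050665, p(115)=1064144451, p(116)=1188908248, p(117)=1327710076, p(118)=1482074143, p(119)=1653668665, p(120)=1844349560, p(121)=2056148051, p(122)=2291320912, p(123)=2552338241, p(124)=2841940500, p(125)=3163127352, p(126)=3519222692, p(127)=3913864295, p(128)=4351078600, p(129)=4835271870, p(130)=5371315400, p(131)=5964539504, p(132)=6620830889, p(133)=7346629512, p(134)=8149040695, p(135)=9035836076, p(136)=10015581680, p(137)=11097645016, p(138)=12292341831, p(139)=13610949895, p(140)=15065878135, p(141)=16670689208, p(142)=18440293320, p(143)=20390982757, p(144)=22540654445, p(145)=24908858009, p(146)=27517052599, p(147)=30388671978, p(148)=33549419497, p(149)=37027355200, p(150)=40853235313, p(151)=45060624582, p(152)=49686288421.
Final step: p(153) = p(152) + p(151) - p(148) - p(146) + p(141) + p(138) - p(131) - p(127) + p(118) + p(113) - p(102) - p(96) + p(83) + p(76) - p(61) - p(53) + p(36) + p(27) - p(8)
= 49686288421 + 45060624582 - 33549419497 - 27517052599 + 16670689208 + 12292341831 - 5964539504 - 3913864295 + 1482074143 + 851376628 - 241265379 - 118114304 + 23338469 + 9289091 - 1121505 - 329931 + 17977 + 3010 - 22
= 54770336324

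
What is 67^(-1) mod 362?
335

gcd(67, 362) = 1, so the inverse exists.
Extended Euclidean algorithm on (362, 67):
362 = 5 × 67 + 27  ⟹  27 = (1)·362 + (-5)·67
67 = 2 × 27 + 13  ⟹  13 = (-2)·362 + (11)·67
27 = 2 × 13 + 1  ⟹  1 = (5)·362 + (-27)·67
So (-27)·67 ≡ 1 (mod 362), i.e. 67^(-1) ≡ -27 ≡ 335 (mod 362).
Check: 67 × 335 = 22445 ≡ 1 (mod 362)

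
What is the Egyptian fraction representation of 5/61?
1/13 + 1/199 + 1/52603 + 1/4150560811 + 1/34454310087467394631

Greedy algorithm:
5/61: ceiling(61/5) = 13, use 1/13
4/793: ceiling(793/4) = 199, use 1/199
3/157807: ceiling(157807/3) = 52603, use 1/52603
2/8301121621: ceiling(8301121621/2) = 4150560811, use 1/4150560811
1/34454310087467394631: ceiling(34454310087467394631/1) = 34454310087467394631, use 1/34454310087467394631
Result: 5/61 = 1/13 + 1/199 + 1/52603 + 1/4150560811 + 1/34454310087467394631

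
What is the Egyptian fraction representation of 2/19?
1/10 + 1/190

Greedy algorithm:
2/19: ceiling(19/2) = 10, use 1/10
1/190: ceiling(190/1) = 190, use 1/190
Result: 2/19 = 1/10 + 1/190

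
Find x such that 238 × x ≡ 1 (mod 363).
151

gcd(238, 363) = 1, so the inverse exists.
Extended Euclidean algorithm on (363, 238):
363 = 1 × 238 + 125  ⟹  125 = (1)·363 + (-1)·238
238 = 1 × 125 + 113  ⟹  113 = (-1)·363 + (2)·238
125 = 1 × 113 + 12  ⟹  12 = (2)·363 + (-3)·238
113 = 9 × 12 + 5  ⟹  5 = (-19)·363 + (29)·238
12 = 2 × 5 + 2  ⟹  2 = (40)·363 + (-61)·238
5 = 2 × 2 + 1  ⟹  1 = (-99)·363 + (151)·238
So (151)·238 ≡ 1 (mod 363), i.e. 238^(-1) ≡ 151 (mod 363).
Check: 238 × 151 = 35938 ≡ 1 (mod 363)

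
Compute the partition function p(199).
3646072432125

p(n) counts ways to write n as a sum of positive integers (order ignored).
Euler's pentagonal recurrence: p(k) = p(k-1) + p(k-2) - p(k-5) - p(k-7) + p(k-12) + p(k-15) - ... (offsets j(3j∓1)/2, signs ++--, p(0)=1, p(<0)=0).
DP table for k = 0..198: p(0)=1, p(1)=1, p(2)=2, p(3)=3, p(4)=5, p(5)=7, p(6)=11, p(7)=15, p(8)=22, p(9)=30, p(10)=42, p(11)=56, p(12)=77, p(13)=101, p(14)=135, p(15)=176, p(16)=231, p(17)=297, p(18)=385, p(19)=490, p(20)=627, p(21)=792, p(22)=1002, p(23)=1255, p(24)=1575, p(25)=1958, p(26)=2436, p(27)=3010, p(28)=3718, p(29)=4565, p(30)=5604, p(31)=6842, p(32)=8349, p(33)=10143, p(34)=12310, p(35)=14883, p(36)=17977, p(37)=21637, p(38)=26015, p(39)=31185, p(40)=37338, p(41)=44583, p(42)=53174, p(43)=63261, p(44)=75175, p(45)=89134, p(46)=105558, p(47)=124754, p(48)=147273, p(49)=173525, p(50)=204226, p(51)=239943, p(52)=281589, p(53)=329931, p(54)=386155, p(55)=451276, p(56)=526823, p(57)=614154, p(58)=715220, p(59)=831820, p(60)=966467, p(61)=1121505, p(62)=1300156, p(63)=1505499, p(64)=1741630, p(65)=2012558, p(66)=2323520, p(67)=2679689, p(68)=3087735, p(69)=3554345, p(70)=4087968, p(71)=4697205, p(72)=5392783, p(73)=6185689, p(74)=7089500, p(75)=8118264, p(76)=9289091, p(77)=10619863, p(78)=12132164, p(79)=13848650, p(80)=15796476, p(81)=18004327, p(82)=20506255, p(83)=23338469, p(84)=26543660, p(85)=30167357, p(86)=34262962, p(87)=38887673, p(88)=44108109, p(89)=49995925, p(90)=56634173, p(91)=64112359, p(92)=72533807, p(93)=82010177, p(94)=92669720, p(95)=104651419, p(96)=118114304, p(97)=133230930, p(98)=150198136, p(99)=169229875, p(100)=190569292, p(101)=214481126, p(102)=241265379, p(103)=271248950, p(104)=304801365, p(105)=342325709, p(106)=384276336, p(107)=431149389, p(108)=483502844, p(109)=541946240, p(110)=607163746, p(111)=679903203, p(112)=761002156, p(113)=851376628, p(114)=952050665, p(115)=1064144451, p(116)=1188908248, p(117)=1327710076, p(118)=1482074143, p(119)=1653668665, p(120)=1844349560, p(121)=2056148051, p(122)=2291320912, p(123)=2552338241, p(124)=2841940500, p(125)=3163127352, p(126)=3519222692, p(127)=3913864295, p(128)=4351078600, p(129)=4835271870, p(130)=5371315400, p(131)=5964539504, p(132)=6620830889, p(133)=7346629512, p(134)=8149040695, p(135)=9035836076, p(136)=10015581680, p(137)=11097645016, p(138)=12292341831, p(139)=13610949895, p(140)=15065878135, p(141)=16670689208, p(142)=18440293320, p(143)=20390982757, p(144)=22540654445, p(145)=24908858009, p(146)=27517052599, p(147)=30388671978, p(148)=33549419497, p(149)=37027355200, p(150)=40853235313, p(151)=45060624582, p(152)=49686288421, p(153)=54770336324, p(154)=60356673280, p(155)=66493182097, p(156)=73232243759, p(157)=80630964769, p(158)=88751778802, p(159)=97662728555, p(160)=107438159466, p(161)=118159068427, p(162)=129913904637, p(163)=142798995930, p(164)=156919475295, p(165)=172389800255, p(166)=189334822579, p(167)=207890420102, p(168)=228204732751, p(169)=250438925115, p(170)=274768617130, p(171)=301384802048, p(172)=330495499613, p(173)=362326859895, p(174)=397125074750, p(175)=435157697830, p(176)=476715857290, p(177)=522115831195, p(178)=571701605655, p(179)=625846753120, p(180)=684957390936, p(181)=749474411781, p(182)=819876908323, p(183)=896684817527, p(184)=980462880430, p(185)=1071823774337, p(186)=1171432692373, p(187)=1280011042268, p(188)=1398341745571, p(189)=1527273599625, p(190)=1667727404093, p(191)=1820701100652, p(192)=1987276856363, p(193)=2168627105469, p(194)=2366022741845, p(195)=2580840212973, p(196)=2814570987591, p(197)=3068829878530, p(198)=3345365983698.
Final step: p(199) = p(198) + p(197) - p(194) - p(192) + p(187) + p(184) - p(177) - p(173) + p(164) + p(159) - p(148) - p(142) + p(129) + p(122) - p(107) - p(99) + p(82) + p(73) - p(54) - p(44) + p(23) + p(12)
= 3345365983698 + 3068829878530 - 2366022741845 - 1987276856363 + 1280011042268 + 980462880430 - 522115831195 - 362326859895 + 156919475295 + 97662728555 - 33549419497 - 18440293320 + 4835271870 + 2291320912 - 431149389 - 169229875 + 20506255 + 6185689 - 386155 - 75175 + 1255 + 77
= 3646072432125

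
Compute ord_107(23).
53

107 is prime, so ord(23) divides φ(107) = 106.
Divisors of 106: 1, 2, 53, 106.
Repeated squaring: 23^1 ≡ 23, 23^2 ≡ 101, 23^4 ≡ 36, 23^8 ≡ 12, 23^16 ≡ 37, 23^32 ≡ 85, 23^64 ≡ 56 (mod 107).
Test 23^d mod 107 for each divisor d in increasing order:
23^1 ≡ 23
23^2 ≡ 101
23^53 = 23^32·23^16·23^4·23^1 ≡ 1  ← first divisor giving 1
The order is 53.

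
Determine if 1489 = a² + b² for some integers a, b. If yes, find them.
20² + 33² (a=20, b=33)

Factorization: 1489 = 1489
By Fermat: n is sum of two squares iff every prime p ≡ 3 (mod 4) appears to even power.
All primes ≡ 3 (mod 4) appear to even power.
Search a = 0, 1, 2, … for 1489 - a² a perfect square: first hit at a = 20: 1489 - 400 = 1089 = 33².
1489 = 20² + 33² = 400 + 1089 ✓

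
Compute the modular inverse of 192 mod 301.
243

gcd(192, 301) = 1, so the inverse exists.
Extended Euclidean algorithm on (301, 192):
301 = 1 × 192 + 109  ⟹  109 = (1)·301 + (-1)·192
192 = 1 × 109 + 83  ⟹  83 = (-1)·301 + (2)·192
109 = 1 × 83 + 26  ⟹  26 = (2)·301 + (-3)·192
83 = 3 × 26 + 5  ⟹  5 = (-7)·301 + (11)·192
26 = 5 × 5 + 1  ⟹  1 = (37)·301 + (-58)·192
So (-58)·192 ≡ 1 (mod 301), i.e. 192^(-1) ≡ -58 ≡ 243 (mod 301).
Check: 192 × 243 = 46656 ≡ 1 (mod 301)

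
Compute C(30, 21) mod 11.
0

Using Lucas' theorem:
Write n=30 and k=21 in base 11:
n in base 11: [2, 8]
k in base 11: [1, 10]
C(30,21) mod 11 = ∏ C(n_i, k_i) mod 11
Digit binomials (mod 11): C(2,1) = 2; C(8,10) = 0 (k_i > n_i)
Product: 2 × 0 = 0 ≡ 0 (mod 11)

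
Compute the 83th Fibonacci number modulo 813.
338

Matrix identity: Q^n = [[F_(n+1), F_n], [F_n, F_(n-1)]] with Q = [[1,1],[1,0]].
n = 83 = 1010011₂. Square-and-multiply, entries mod 813:
Q^1 = [[1,1],[1,0]]
Q^2 = (Q^1)² = [[2,1],[1,1]]
Q^5 = (Q^2)²·Q = [[8,5],[5,3]]
Q^10 = (Q^5)² = [[89,55],[55,34]]
Q^20 = (Q^10)² = [[377,261],[261,116]]
Q^41 = (Q^20)²·Q = [[715,496],[496,219]]
Q^83 = (Q^41)²·Q = [[192,338],[338,667]]
F_83 mod 813 = Q^83[0][1] = 338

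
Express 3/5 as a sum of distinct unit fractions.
1/2 + 1/10

Greedy algorithm:
3/5: ceiling(5/3) = 2, use 1/2
1/10: ceiling(10/1) = 10, use 1/10
Result: 3/5 = 1/2 + 1/10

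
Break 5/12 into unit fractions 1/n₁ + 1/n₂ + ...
1/3 + 1/12

Greedy algorithm:
5/12: ceiling(12/5) = 3, use 1/3
1/12: ceiling(12/1) = 12, use 1/12
Result: 5/12 = 1/3 + 1/12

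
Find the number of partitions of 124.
2841940500

p(n) counts ways to write n as a sum of positive integers (order ignored).
Euler's pentagonal recurrence: p(k) = p(k-1) + p(k-2) - p(k-5) - p(k-7) + p(k-12) + p(k-15) - ... (offsets j(3j∓1)/2, signs ++--, p(0)=1, p(<0)=0).
DP table for k = 0..123: p(0)=1, p(1)=1, p(2)=2, p(3)=3, p(4)=5, p(5)=7, p(6)=11, p(7)=15, p(8)=22, p(9)=30, p(10)=42, p(11)=56, p(12)=77, p(13)=101, p(14)=135, p(15)=176, p(16)=231, p(17)=297, p(18)=385, p(19)=490, p(20)=627, p(21)=792, p(22)=1002, p(23)=1255, p(24)=1575, p(25)=1958, p(26)=2436, p(27)=3010, p(28)=3718, p(29)=4565, p(30)=5604, p(31)=6842, p(32)=8349, p(33)=10143, p(34)=12310, p(35)=14883, p(36)=17977, p(37)=21637, p(38)=26015, p(39)=31185, p(40)=37338, p(41)=44583, p(42)=53174, p(43)=63261, p(44)=75175, p(45)=89134, p(46)=105558, p(47)=124754, p(48)=147273, p(49)=173525, p(50)=204226, p(51)=239943, p(52)=281589, p(53)=329931, p(54)=386155, p(55)=451276, p(56)=526823, p(57)=614154, p(58)=715220, p(59)=831820, p(60)=966467, p(61)=1121505, p(62)=1300156, p(63)=1505499, p(64)=1741630, p(65)=2012558, p(66)=2323520, p(67)=2679689, p(68)=3087735, p(69)=3554345, p(70)=4087968, p(71)=4697205, p(72)=5392783, p(73)=6185689, p(74)=7089500, p(75)=8118264, p(76)=9289091, p(77)=10619863, p(78)=12132164, p(79)=13848650, p(80)=15796476, p(81)=18004327, p(82)=20506255, p(83)=23338469, p(84)=26543660, p(85)=30167357, p(86)=34262962, p(87)=38887673, p(88)=44108109, p(89)=49995925, p(90)=56634173, p(91)=64112359, p(92)=72533807, p(93)=82010177, p(94)=92669720, p(95)=104651419, p(96)=118114304, p(97)=133230930, p(98)=150198136, p(99)=169229875, p(100)=190569292, p(101)=214481126, p(102)=241265379, p(103)=271248950, p(104)=304801365, p(105)=342325709, p(106)=384276336, p(107)=431149389, p(108)=483502844, p(109)=541946240, p(110)=607163746, p(111)=679903203, p(112)=761002156, p(113)=851376628, p(114)=952050665, p(115)=1064144451, p(116)=1188908248, p(117)=1327710076, p(118)=1482074143, p(119)=1653668665, p(120)=1844349560, p(121)=2056148051, p(122)=2291320912, p(123)=2552338241.
Final step: p(124) = p(123) + p(122) - p(119) - p(117) + p(112) + p(109) - p(102) - p(98) + p(89) + p(84) - p(73) - p(67) + p(54) + p(47) - p(32) - p(24) + p(7)
= 2552338241 + 2291320912 - 1653668665 - 1327710076 + 761002156 + 541946240 - 241265379 - 150198136 + 49995925 + 26543660 - 6185689 - 2679689 + 386155 + 124754 - 8349 - 1575 + 15
= 2841940500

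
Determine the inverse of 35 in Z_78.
29

gcd(35, 78) = 1, so the inverse exists.
Extended Euclidean algorithm on (78, 35):
78 = 2 × 35 + 8  ⟹  8 = (1)·78 + (-2)·35
35 = 4 × 8 + 3  ⟹  3 = (-4)·78 + (9)·35
8 = 2 × 3 + 2  ⟹  2 = (9)·78 + (-20)·35
3 = 1 × 2 + 1  ⟹  1 = (-13)·78 + (29)·35
So (29)·35 ≡ 1 (mod 78), i.e. 35^(-1) ≡ 29 (mod 78).
Check: 35 × 29 = 1015 ≡ 1 (mod 78)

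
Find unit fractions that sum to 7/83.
1/12 + 1/996

Greedy algorithm:
7/83: ceiling(83/7) = 12, use 1/12
1/996: ceiling(996/1) = 996, use 1/996
Result: 7/83 = 1/12 + 1/996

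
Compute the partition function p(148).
33549419497

p(n) counts ways to write n as a sum of positive integers (order ignored).
Euler's pentagonal recurrence: p(k) = p(k-1) + p(k-2) - p(k-5) - p(k-7) + p(k-12) + p(k-15) - ... (offsets j(3j∓1)/2, signs ++--, p(0)=1, p(<0)=0).
DP table for k = 0..147: p(0)=1, p(1)=1, p(2)=2, p(3)=3, p(4)=5, p(5)=7, p(6)=11, p(7)=15, p(8)=22, p(9)=30, p(10)=42, p(11)=56, p(12)=77, p(13)=101, p(14)=135, p(15)=176, p(16)=231, p(17)=297, p(18)=385, p(19)=490, p(20)=627, p(21)=792, p(22)=1002, p(23)=1255, p(24)=1575, p(25)=1958, p(26)=2436, p(27)=3010, p(28)=3718, p(29)=4565, p(30)=5604, p(31)=6842, p(32)=8349, p(33)=10143, p(34)=12310, p(35)=14883, p(36)=17977, p(37)=21637, p(38)=26015, p(39)=31185, p(40)=37338, p(41)=44583, p(42)=53174, p(43)=63261, p(44)=75175, p(45)=89134, p(46)=105558, p(47)=124754, p(48)=147273, p(49)=173525, p(50)=204226, p(51)=239943, p(52)=281589, p(53)=329931, p(54)=386155, p(55)=451276, p(56)=526823, p(57)=614154, p(58)=715220, p(59)=831820, p(60)=966467, p(61)=1121505, p(62)=1300156, p(63)=1505499, p(64)=1741630, p(65)=2012558, p(66)=2323520, p(67)=2679689, p(68)=3087735, p(69)=3554345, p(70)=4087968, p(71)=4697205, p(72)=5392783, p(73)=6185689, p(74)=7089500, p(75)=8118264, p(76)=9289091, p(77)=10619863, p(78)=12132164, p(79)=13848650, p(80)=15796476, p(81)=18004327, p(82)=20506255, p(83)=23338469, p(84)=26543660, p(85)=30167357, p(86)=34262962, p(87)=38887673, p(88)=44108109, p(89)=49995925, p(90)=56634173, p(91)=64112359, p(92)=72533807, p(93)=82010177, p(94)=92669720, p(95)=104651419, p(96)=118114304, p(97)=133230930, p(98)=150198136, p(99)=169229875, p(100)=190569292, p(101)=214481126, p(102)=241265379, p(103)=271248950, p(104)=304801365, p(105)=342325709, p(106)=384276336, p(107)=431149389, p(108)=483502844, p(109)=541946240, p(110)=607163746, p(111)=679903203, p(112)=761002156, p(113)=851376628, p(114)=952050665, p(115)=1064144451, p(116)=1188908248, p(117)=1327710076, p(118)=1482074143, p(119)=1653668665, p(120)=1844349560, p(121)=2056148051, p(122)=2291320912, p(123)=2552338241, p(124)=2841940500, p(125)=3163127352, p(126)=3519222692, p(127)=3913864295, p(128)=4351078600, p(129)=4835271870, p(130)=5371315400, p(131)=5964539504, p(132)=6620830889, p(133)=7346629512, p(134)=8149040695, p(135)=9035836076, p(136)=10015581680, p(137)=11097645016, p(138)=12292341831, p(139)=13610949895, p(140)=15065878135, p(141)=16670689208, p(142)=18440293320, p(143)=20390982757, p(144)=22540654445, p(145)=24908858009, p(146)=27517052599, p(147)=30388671978.
Final step: p(148) = p(147) + p(146) - p(143) - p(141) + p(136) + p(133) - p(126) - p(122) + p(113) + p(108) - p(97) - p(91) + p(78) + p(71) - p(56) - p(48) + p(31) + p(22) - p(3)
= 30388671978 + 27517052599 - 20390982757 - 16670689208 + 10015581680 + 7346629512 - 3519222692 - 2291320912 + 851376628 + 483502844 - 133230930 - 64112359 + 12132164 + 4697205 - 526823 - 147273 + 6842 + 1002 - 3
= 33549419497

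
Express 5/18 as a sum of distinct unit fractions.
1/4 + 1/36

Greedy algorithm:
5/18: ceiling(18/5) = 4, use 1/4
1/36: ceiling(36/1) = 36, use 1/36
Result: 5/18 = 1/4 + 1/36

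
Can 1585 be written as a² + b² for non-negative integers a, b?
8² + 39² (a=8, b=39)

Factorization: 1585 = 5 × 317
By Fermat: n is sum of two squares iff every prime p ≡ 3 (mod 4) appears to even power.
All primes ≡ 3 (mod 4) appear to even power.
Search a = 0, 1, 2, … for 1585 - a² a perfect square: first hit at a = 8: 1585 - 64 = 1521 = 39².
1585 = 8² + 39² = 64 + 1521 ✓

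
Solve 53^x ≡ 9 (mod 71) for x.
54

Baby-step giant-step with step n = ⌈√71⌉ = 9.
Baby steps 53^j mod 71 (j:value) for j=0..8: 0:1, 1:53, 2:40, 3:61, 4:38, 5:26, 6:29, 7:46, 8:24.
Giant-step multiplier: 53^(-9) ≡ 53^(70-9) = 53^61 ≡ 59 (mod 71).
Giant steps γ_i = 9·59^i mod 71: γ_0=9, γ_1=34, γ_2=18, γ_3=68, γ_4=36, γ_5=65, γ_6=1 (in table at j=0).
x = i·n + j = 6·9 + 0 = 54.
Check: 53^54 ≡ 9 (mod 71).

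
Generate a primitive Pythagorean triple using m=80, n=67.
(1911, 10720, 10889)

Euclid's formula: a = m² - n², b = 2mn, c = m² + n²
m = 80, n = 67
a = 80² - 67² = 6400 - 4489 = 1911
b = 2 × 80 × 67 = 10720
c = 80² + 67² = 6400 + 4489 = 10889
Verification: 1911² + 10720² = 3651921 + 114918400 = 118570321 = 10889² ✓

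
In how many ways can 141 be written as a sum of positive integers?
16670689208

p(n) counts ways to write n as a sum of positive integers (order ignored).
Euler's pentagonal recurrence: p(k) = p(k-1) + p(k-2) - p(k-5) - p(k-7) + p(k-12) + p(k-15) - ... (offsets j(3j∓1)/2, signs ++--, p(0)=1, p(<0)=0).
DP table for k = 0..140: p(0)=1, p(1)=1, p(2)=2, p(3)=3, p(4)=5, p(5)=7, p(6)=11, p(7)=15, p(8)=22, p(9)=30, p(10)=42, p(11)=56, p(12)=77, p(13)=101, p(14)=135, p(15)=176, p(16)=231, p(17)=297, p(18)=385, p(19)=490, p(20)=627, p(21)=792, p(22)=1002, p(23)=1255, p(24)=1575, p(25)=1958, p(26)=2436, p(27)=3010, p(28)=3718, p(29)=4565, p(30)=5604, p(31)=6842, p(32)=8349, p(33)=10143, p(34)=12310, p(35)=14883, p(36)=17977, p(37)=21637, p(38)=26015, p(39)=31185, p(40)=37338, p(41)=44583, p(42)=53174, p(43)=63261, p(44)=75175, p(45)=89134, p(46)=105558, p(47)=124754, p(48)=147273, p(49)=173525, p(50)=204226, p(51)=239943, p(52)=281589, p(53)=329931, p(54)=386155, p(55)=451276, p(56)=526823, p(57)=614154, p(58)=715220, p(59)=831820, p(60)=966467, p(61)=1121505, p(62)=1300156, p(63)=1505499, p(64)=1741630, p(65)=2012558, p(66)=2323520, p(67)=2679689, p(68)=3087735, p(69)=3554345, p(70)=4087968, p(71)=4697205, p(72)=5392783, p(73)=6185689, p(74)=7089500, p(75)=8118264, p(76)=9289091, p(77)=10619863, p(78)=12132164, p(79)=13848650, p(80)=15796476, p(81)=18004327, p(82)=20506255, p(83)=23338469, p(84)=26543660, p(85)=30167357, p(86)=34262962, p(87)=38887673, p(88)=44108109, p(89)=49995925, p(90)=56634173, p(91)=64112359, p(92)=72533807, p(93)=82010177, p(94)=92669720, p(95)=104651419, p(96)=118114304, p(97)=133230930, p(98)=150198136, p(99)=169229875, p(100)=190569292, p(101)=214481126, p(102)=241265379, p(103)=271248950, p(104)=304801365, p(105)=342325709, p(106)=384276336, p(107)=431149389, p(108)=483502844, p(109)=541946240, p(110)=607163746, p(111)=679903203, p(112)=761002156, p(113)=851376628, p(114)=952050665, p(115)=1064144451, p(116)=1188908248, p(117)=1327710076, p(118)=1482074143, p(119)=1653668665, p(120)=1844349560, p(121)=2056148051, p(122)=2291320912, p(123)=2552338241, p(124)=2841940500, p(125)=3163127352, p(126)=3519222692, p(127)=3913864295, p(128)=4351078600, p(129)=4835271870, p(130)=5371315400, p(131)=5964539504, p(132)=6620830889, p(133)=7346629512, p(134)=8149040695, p(135)=9035836076, p(136)=10015581680, p(137)=11097645016, p(138)=12292341831, p(139)=13610949895, p(140)=15065878135.
Final step: p(141) = p(140) + p(139) - p(136) - p(134) + p(129) + p(126) - p(119) - p(115) + p(106) + p(101) - p(90) - p(84) + p(71) + p(64) - p(49) - p(41) + p(24) + p(15)
= 15065878135 + 13610949895 - 10015581680 - 8149040695 + 4835271870 + 3519222692 - 1653668665 - 1064144451 + 384276336 + 214481126 - 56634173 - 26543660 + 4697205 + 1741630 - 173525 - 44583 + 1575 + 176
= 16670689208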